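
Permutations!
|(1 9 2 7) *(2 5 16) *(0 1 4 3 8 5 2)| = |(0 1 9 2 7 4 3 8 5 16)| = 10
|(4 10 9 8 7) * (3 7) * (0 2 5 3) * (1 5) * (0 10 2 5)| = 21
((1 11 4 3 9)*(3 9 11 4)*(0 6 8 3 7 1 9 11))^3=[3, 7, 2, 8, 1, 5, 0, 11, 6, 9, 10, 4]=(0 3 8 6)(1 7 11 4)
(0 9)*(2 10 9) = (0 2 10 9) = [2, 1, 10, 3, 4, 5, 6, 7, 8, 0, 9]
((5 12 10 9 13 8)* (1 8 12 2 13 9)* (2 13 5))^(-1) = (1 10 12 13 5 2 8) = [0, 10, 8, 3, 4, 2, 6, 7, 1, 9, 12, 11, 13, 5]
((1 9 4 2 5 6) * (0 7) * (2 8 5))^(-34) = (1 4 5)(6 9 8) = [0, 4, 2, 3, 5, 1, 9, 7, 6, 8]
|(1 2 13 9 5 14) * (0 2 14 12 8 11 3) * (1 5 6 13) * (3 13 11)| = |(0 2 1 14 5 12 8 3)(6 11 13 9)| = 8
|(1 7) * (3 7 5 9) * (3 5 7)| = 2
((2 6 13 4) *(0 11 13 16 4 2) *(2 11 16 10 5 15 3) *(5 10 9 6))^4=(0 16 4)=[16, 1, 2, 3, 0, 5, 6, 7, 8, 9, 10, 11, 12, 13, 14, 15, 4]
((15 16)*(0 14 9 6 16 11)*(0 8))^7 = (0 8 11 15 16 6 9 14) = [8, 1, 2, 3, 4, 5, 9, 7, 11, 14, 10, 15, 12, 13, 0, 16, 6]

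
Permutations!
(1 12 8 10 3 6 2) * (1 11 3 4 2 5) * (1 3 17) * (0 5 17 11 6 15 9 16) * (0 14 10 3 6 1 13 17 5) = [0, 12, 1, 15, 2, 6, 5, 7, 3, 16, 4, 11, 8, 17, 10, 9, 14, 13] = (1 12 8 3 15 9 16 14 10 4 2)(5 6)(13 17)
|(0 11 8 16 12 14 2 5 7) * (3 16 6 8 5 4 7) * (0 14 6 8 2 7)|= |(0 11 5 3 16 12 6 2 4)(7 14)|= 18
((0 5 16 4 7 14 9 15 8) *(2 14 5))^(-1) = (0 8 15 9 14 2)(4 16 5 7) = [8, 1, 0, 3, 16, 7, 6, 4, 15, 14, 10, 11, 12, 13, 2, 9, 5]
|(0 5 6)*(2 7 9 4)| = 12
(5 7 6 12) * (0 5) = (0 5 7 6 12) = [5, 1, 2, 3, 4, 7, 12, 6, 8, 9, 10, 11, 0]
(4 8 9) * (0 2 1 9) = (0 2 1 9 4 8) = [2, 9, 1, 3, 8, 5, 6, 7, 0, 4]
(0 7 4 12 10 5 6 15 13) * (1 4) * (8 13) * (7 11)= (0 11 7 1 4 12 10 5 6 15 8 13)= [11, 4, 2, 3, 12, 6, 15, 1, 13, 9, 5, 7, 10, 0, 14, 8]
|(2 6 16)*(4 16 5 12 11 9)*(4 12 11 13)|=|(2 6 5 11 9 12 13 4 16)|=9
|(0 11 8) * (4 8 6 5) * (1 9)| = 6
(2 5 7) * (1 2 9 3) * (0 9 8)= (0 9 3 1 2 5 7 8)= [9, 2, 5, 1, 4, 7, 6, 8, 0, 3]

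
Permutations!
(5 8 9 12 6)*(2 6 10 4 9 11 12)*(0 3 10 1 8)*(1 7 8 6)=(0 3 10 4 9 2 1 6 5)(7 8 11 12)=[3, 6, 1, 10, 9, 0, 5, 8, 11, 2, 4, 12, 7]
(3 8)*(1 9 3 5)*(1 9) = [0, 1, 2, 8, 4, 9, 6, 7, 5, 3] = (3 8 5 9)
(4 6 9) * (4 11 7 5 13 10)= [0, 1, 2, 3, 6, 13, 9, 5, 8, 11, 4, 7, 12, 10]= (4 6 9 11 7 5 13 10)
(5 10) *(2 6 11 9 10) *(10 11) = (2 6 10 5)(9 11) = [0, 1, 6, 3, 4, 2, 10, 7, 8, 11, 5, 9]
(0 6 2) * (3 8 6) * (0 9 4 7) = [3, 1, 9, 8, 7, 5, 2, 0, 6, 4] = (0 3 8 6 2 9 4 7)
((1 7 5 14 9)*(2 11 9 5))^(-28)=(14)(1 2 9 7 11)=[0, 2, 9, 3, 4, 5, 6, 11, 8, 7, 10, 1, 12, 13, 14]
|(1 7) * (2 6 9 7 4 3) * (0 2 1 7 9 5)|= 12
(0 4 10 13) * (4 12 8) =[12, 1, 2, 3, 10, 5, 6, 7, 4, 9, 13, 11, 8, 0] =(0 12 8 4 10 13)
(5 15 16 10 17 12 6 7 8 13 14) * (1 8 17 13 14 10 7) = (1 8 14 5 15 16 7 17 12 6)(10 13) = [0, 8, 2, 3, 4, 15, 1, 17, 14, 9, 13, 11, 6, 10, 5, 16, 7, 12]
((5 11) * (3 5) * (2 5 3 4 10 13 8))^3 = [0, 1, 4, 3, 8, 10, 6, 7, 11, 9, 2, 13, 12, 5] = (2 4 8 11 13 5 10)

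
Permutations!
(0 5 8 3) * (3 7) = (0 5 8 7 3) = [5, 1, 2, 0, 4, 8, 6, 3, 7]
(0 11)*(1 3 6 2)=[11, 3, 1, 6, 4, 5, 2, 7, 8, 9, 10, 0]=(0 11)(1 3 6 2)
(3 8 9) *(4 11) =(3 8 9)(4 11) =[0, 1, 2, 8, 11, 5, 6, 7, 9, 3, 10, 4]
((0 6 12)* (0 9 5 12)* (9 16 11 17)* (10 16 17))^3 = (0 6)(5 9 17 12) = [6, 1, 2, 3, 4, 9, 0, 7, 8, 17, 10, 11, 5, 13, 14, 15, 16, 12]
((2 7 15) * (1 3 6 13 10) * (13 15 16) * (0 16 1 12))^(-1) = (0 12 10 13 16)(1 7 2 15 6 3) = [12, 7, 15, 1, 4, 5, 3, 2, 8, 9, 13, 11, 10, 16, 14, 6, 0]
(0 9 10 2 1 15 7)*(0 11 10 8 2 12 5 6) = (0 9 8 2 1 15 7 11 10 12 5 6) = [9, 15, 1, 3, 4, 6, 0, 11, 2, 8, 12, 10, 5, 13, 14, 7]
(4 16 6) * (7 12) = (4 16 6)(7 12) = [0, 1, 2, 3, 16, 5, 4, 12, 8, 9, 10, 11, 7, 13, 14, 15, 6]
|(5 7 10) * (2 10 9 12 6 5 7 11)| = 8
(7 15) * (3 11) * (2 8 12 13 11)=(2 8 12 13 11 3)(7 15)=[0, 1, 8, 2, 4, 5, 6, 15, 12, 9, 10, 3, 13, 11, 14, 7]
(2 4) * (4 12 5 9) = (2 12 5 9 4) = [0, 1, 12, 3, 2, 9, 6, 7, 8, 4, 10, 11, 5]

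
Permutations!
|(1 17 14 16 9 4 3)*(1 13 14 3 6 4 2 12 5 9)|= 12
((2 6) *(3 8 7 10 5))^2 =[0, 1, 2, 7, 4, 8, 6, 5, 10, 9, 3] =(3 7 5 8 10)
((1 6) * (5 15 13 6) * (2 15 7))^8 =(1 5 7 2 15 13 6) =[0, 5, 15, 3, 4, 7, 1, 2, 8, 9, 10, 11, 12, 6, 14, 13]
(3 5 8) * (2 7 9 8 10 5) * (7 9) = (2 9 8 3)(5 10) = [0, 1, 9, 2, 4, 10, 6, 7, 3, 8, 5]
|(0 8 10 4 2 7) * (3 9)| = |(0 8 10 4 2 7)(3 9)| = 6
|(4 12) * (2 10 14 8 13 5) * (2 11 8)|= 12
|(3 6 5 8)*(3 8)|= 3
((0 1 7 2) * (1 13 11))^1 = (0 13 11 1 7 2) = [13, 7, 0, 3, 4, 5, 6, 2, 8, 9, 10, 1, 12, 11]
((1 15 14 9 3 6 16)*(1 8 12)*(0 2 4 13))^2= (0 4)(1 14 3 16 12 15 9 6 8)(2 13)= [4, 14, 13, 16, 0, 5, 8, 7, 1, 6, 10, 11, 15, 2, 3, 9, 12]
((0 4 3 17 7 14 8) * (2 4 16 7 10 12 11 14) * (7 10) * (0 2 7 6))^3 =[12, 1, 17, 0, 6, 5, 10, 7, 3, 9, 14, 2, 8, 13, 4, 15, 11, 16] =(0 12 8 3)(2 17 16 11)(4 6 10 14)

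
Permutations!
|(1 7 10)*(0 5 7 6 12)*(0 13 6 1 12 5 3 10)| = 8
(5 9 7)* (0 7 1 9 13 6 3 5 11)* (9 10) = (0 7 11)(1 10 9)(3 5 13 6) = [7, 10, 2, 5, 4, 13, 3, 11, 8, 1, 9, 0, 12, 6]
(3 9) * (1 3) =(1 3 9) =[0, 3, 2, 9, 4, 5, 6, 7, 8, 1]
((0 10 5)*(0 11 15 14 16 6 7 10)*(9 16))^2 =(5 15 9 6 10 11 14 16 7) =[0, 1, 2, 3, 4, 15, 10, 5, 8, 6, 11, 14, 12, 13, 16, 9, 7]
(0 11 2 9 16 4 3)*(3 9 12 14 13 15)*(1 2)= (0 11 1 2 12 14 13 15 3)(4 9 16)= [11, 2, 12, 0, 9, 5, 6, 7, 8, 16, 10, 1, 14, 15, 13, 3, 4]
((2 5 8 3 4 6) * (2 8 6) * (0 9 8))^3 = (0 3 5 9 4 6 8 2) = [3, 1, 0, 5, 6, 9, 8, 7, 2, 4]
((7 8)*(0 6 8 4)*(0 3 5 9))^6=[5, 1, 2, 7, 8, 4, 9, 6, 0, 3]=(0 5 4 8)(3 7 6 9)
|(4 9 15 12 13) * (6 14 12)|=|(4 9 15 6 14 12 13)|=7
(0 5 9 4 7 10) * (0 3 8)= [5, 1, 2, 8, 7, 9, 6, 10, 0, 4, 3]= (0 5 9 4 7 10 3 8)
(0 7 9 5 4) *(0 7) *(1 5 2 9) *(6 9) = (1 5 4 7)(2 6 9) = [0, 5, 6, 3, 7, 4, 9, 1, 8, 2]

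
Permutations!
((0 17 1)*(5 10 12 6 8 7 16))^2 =(0 1 17)(5 12 8 16 10 6 7) =[1, 17, 2, 3, 4, 12, 7, 5, 16, 9, 6, 11, 8, 13, 14, 15, 10, 0]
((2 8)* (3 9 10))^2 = (3 10 9) = [0, 1, 2, 10, 4, 5, 6, 7, 8, 3, 9]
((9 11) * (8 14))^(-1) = (8 14)(9 11) = [0, 1, 2, 3, 4, 5, 6, 7, 14, 11, 10, 9, 12, 13, 8]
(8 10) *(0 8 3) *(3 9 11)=(0 8 10 9 11 3)=[8, 1, 2, 0, 4, 5, 6, 7, 10, 11, 9, 3]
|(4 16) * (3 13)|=2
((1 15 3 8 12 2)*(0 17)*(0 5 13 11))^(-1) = (0 11 13 5 17)(1 2 12 8 3 15) = [11, 2, 12, 15, 4, 17, 6, 7, 3, 9, 10, 13, 8, 5, 14, 1, 16, 0]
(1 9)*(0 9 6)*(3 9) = [3, 6, 2, 9, 4, 5, 0, 7, 8, 1] = (0 3 9 1 6)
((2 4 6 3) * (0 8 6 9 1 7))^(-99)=(9)=[0, 1, 2, 3, 4, 5, 6, 7, 8, 9]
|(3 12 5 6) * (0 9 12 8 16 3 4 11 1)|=|(0 9 12 5 6 4 11 1)(3 8 16)|=24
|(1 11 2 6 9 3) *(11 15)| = |(1 15 11 2 6 9 3)| = 7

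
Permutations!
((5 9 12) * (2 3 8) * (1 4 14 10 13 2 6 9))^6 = [0, 3, 5, 1, 8, 2, 14, 7, 4, 10, 9, 11, 13, 12, 6] = (1 3)(2 5)(4 8)(6 14)(9 10)(12 13)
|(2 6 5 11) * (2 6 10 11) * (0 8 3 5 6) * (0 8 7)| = |(0 7)(2 10 11 8 3 5)| = 6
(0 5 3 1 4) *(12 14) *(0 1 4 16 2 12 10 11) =(0 5 3 4 1 16 2 12 14 10 11) =[5, 16, 12, 4, 1, 3, 6, 7, 8, 9, 11, 0, 14, 13, 10, 15, 2]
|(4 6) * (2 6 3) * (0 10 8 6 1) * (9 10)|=|(0 9 10 8 6 4 3 2 1)|=9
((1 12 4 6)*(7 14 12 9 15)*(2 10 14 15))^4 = (15)(1 14)(2 4)(6 10)(9 12) = [0, 14, 4, 3, 2, 5, 10, 7, 8, 12, 6, 11, 9, 13, 1, 15]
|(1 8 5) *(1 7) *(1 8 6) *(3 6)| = 3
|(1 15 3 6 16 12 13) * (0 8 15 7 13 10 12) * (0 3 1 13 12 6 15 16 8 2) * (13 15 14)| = |(0 2)(1 7 12 10 6 8 16 3 14 13 15)| = 22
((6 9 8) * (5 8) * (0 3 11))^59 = [11, 1, 2, 0, 4, 9, 8, 7, 5, 6, 10, 3] = (0 11 3)(5 9 6 8)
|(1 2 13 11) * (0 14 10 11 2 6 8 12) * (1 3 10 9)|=|(0 14 9 1 6 8 12)(2 13)(3 10 11)|=42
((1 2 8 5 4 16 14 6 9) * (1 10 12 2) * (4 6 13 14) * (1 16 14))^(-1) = (1 13 14 4 16)(2 12 10 9 6 5 8) = [0, 13, 12, 3, 16, 8, 5, 7, 2, 6, 9, 11, 10, 14, 4, 15, 1]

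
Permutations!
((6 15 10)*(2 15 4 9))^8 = (2 10 4)(6 9 15) = [0, 1, 10, 3, 2, 5, 9, 7, 8, 15, 4, 11, 12, 13, 14, 6]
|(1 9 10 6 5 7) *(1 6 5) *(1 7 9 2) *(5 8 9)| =|(1 2)(6 7)(8 9 10)| =6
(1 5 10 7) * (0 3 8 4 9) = (0 3 8 4 9)(1 5 10 7) = [3, 5, 2, 8, 9, 10, 6, 1, 4, 0, 7]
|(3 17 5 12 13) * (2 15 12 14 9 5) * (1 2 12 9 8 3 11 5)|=8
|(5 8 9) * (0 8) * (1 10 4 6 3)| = 20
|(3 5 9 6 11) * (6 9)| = |(3 5 6 11)| = 4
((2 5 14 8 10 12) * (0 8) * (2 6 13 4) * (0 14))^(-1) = [5, 1, 4, 3, 13, 2, 12, 7, 0, 9, 8, 11, 10, 6, 14] = (14)(0 5 2 4 13 6 12 10 8)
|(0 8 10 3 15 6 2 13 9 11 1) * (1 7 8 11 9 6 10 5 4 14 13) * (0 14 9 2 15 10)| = |(0 11 7 8 5 4 9 2 1 14 13 6 15)(3 10)| = 26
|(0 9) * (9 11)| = 3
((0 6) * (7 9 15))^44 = (7 15 9) = [0, 1, 2, 3, 4, 5, 6, 15, 8, 7, 10, 11, 12, 13, 14, 9]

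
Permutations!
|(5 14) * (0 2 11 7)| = |(0 2 11 7)(5 14)| = 4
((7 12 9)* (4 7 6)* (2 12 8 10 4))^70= [0, 1, 9, 3, 8, 5, 12, 10, 4, 2, 7, 11, 6]= (2 9)(4 8)(6 12)(7 10)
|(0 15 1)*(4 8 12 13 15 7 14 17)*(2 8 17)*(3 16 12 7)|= |(0 3 16 12 13 15 1)(2 8 7 14)(4 17)|= 28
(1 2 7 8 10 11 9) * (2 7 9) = (1 7 8 10 11 2 9) = [0, 7, 9, 3, 4, 5, 6, 8, 10, 1, 11, 2]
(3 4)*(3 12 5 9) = (3 4 12 5 9) = [0, 1, 2, 4, 12, 9, 6, 7, 8, 3, 10, 11, 5]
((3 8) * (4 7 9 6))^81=(3 8)(4 7 9 6)=[0, 1, 2, 8, 7, 5, 4, 9, 3, 6]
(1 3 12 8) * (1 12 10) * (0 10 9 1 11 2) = (0 10 11 2)(1 3 9)(8 12) = [10, 3, 0, 9, 4, 5, 6, 7, 12, 1, 11, 2, 8]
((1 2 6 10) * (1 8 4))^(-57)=(1 10)(2 8)(4 6)=[0, 10, 8, 3, 6, 5, 4, 7, 2, 9, 1]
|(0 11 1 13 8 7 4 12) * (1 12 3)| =6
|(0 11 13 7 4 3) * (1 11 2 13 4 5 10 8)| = |(0 2 13 7 5 10 8 1 11 4 3)| = 11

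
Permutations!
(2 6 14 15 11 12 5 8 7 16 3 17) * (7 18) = (2 6 14 15 11 12 5 8 18 7 16 3 17) = [0, 1, 6, 17, 4, 8, 14, 16, 18, 9, 10, 12, 5, 13, 15, 11, 3, 2, 7]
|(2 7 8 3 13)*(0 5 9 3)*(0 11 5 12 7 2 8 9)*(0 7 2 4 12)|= 21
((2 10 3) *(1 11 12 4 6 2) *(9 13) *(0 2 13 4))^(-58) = (0 11 3 2 12 1 10)(4 13)(6 9) = [11, 10, 12, 2, 13, 5, 9, 7, 8, 6, 0, 3, 1, 4]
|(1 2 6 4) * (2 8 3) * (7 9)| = 6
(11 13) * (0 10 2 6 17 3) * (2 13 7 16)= [10, 1, 6, 0, 4, 5, 17, 16, 8, 9, 13, 7, 12, 11, 14, 15, 2, 3]= (0 10 13 11 7 16 2 6 17 3)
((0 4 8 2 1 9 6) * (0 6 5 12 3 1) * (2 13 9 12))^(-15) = (0 2 5 9 13 8 4) = [2, 1, 5, 3, 0, 9, 6, 7, 4, 13, 10, 11, 12, 8]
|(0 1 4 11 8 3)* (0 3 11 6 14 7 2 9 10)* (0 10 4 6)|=8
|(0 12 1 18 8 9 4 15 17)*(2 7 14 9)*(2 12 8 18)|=|(18)(0 8 12 1 2 7 14 9 4 15 17)|=11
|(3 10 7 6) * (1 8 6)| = |(1 8 6 3 10 7)| = 6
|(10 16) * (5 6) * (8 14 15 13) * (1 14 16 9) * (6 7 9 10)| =|(1 14 15 13 8 16 6 5 7 9)| =10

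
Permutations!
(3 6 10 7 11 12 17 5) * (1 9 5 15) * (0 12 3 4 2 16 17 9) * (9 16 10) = (0 12 16 17 15 1)(2 10 7 11 3 6 9 5 4) = [12, 0, 10, 6, 2, 4, 9, 11, 8, 5, 7, 3, 16, 13, 14, 1, 17, 15]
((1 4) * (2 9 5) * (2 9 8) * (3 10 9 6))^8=(3 5 10 6 9)=[0, 1, 2, 5, 4, 10, 9, 7, 8, 3, 6]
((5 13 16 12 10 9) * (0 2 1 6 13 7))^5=(0 16 7 13 5 6 9 1 10 2 12)=[16, 10, 12, 3, 4, 6, 9, 13, 8, 1, 2, 11, 0, 5, 14, 15, 7]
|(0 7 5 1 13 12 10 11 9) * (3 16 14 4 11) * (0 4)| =|(0 7 5 1 13 12 10 3 16 14)(4 11 9)| =30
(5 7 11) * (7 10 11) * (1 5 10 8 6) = (1 5 8 6)(10 11) = [0, 5, 2, 3, 4, 8, 1, 7, 6, 9, 11, 10]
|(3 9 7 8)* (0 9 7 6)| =|(0 9 6)(3 7 8)| =3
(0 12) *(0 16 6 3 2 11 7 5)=[12, 1, 11, 2, 4, 0, 3, 5, 8, 9, 10, 7, 16, 13, 14, 15, 6]=(0 12 16 6 3 2 11 7 5)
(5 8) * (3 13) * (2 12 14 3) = (2 12 14 3 13)(5 8) = [0, 1, 12, 13, 4, 8, 6, 7, 5, 9, 10, 11, 14, 2, 3]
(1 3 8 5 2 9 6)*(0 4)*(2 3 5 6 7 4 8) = (0 8 6 1 5 3 2 9 7 4) = [8, 5, 9, 2, 0, 3, 1, 4, 6, 7]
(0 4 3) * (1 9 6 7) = (0 4 3)(1 9 6 7) = [4, 9, 2, 0, 3, 5, 7, 1, 8, 6]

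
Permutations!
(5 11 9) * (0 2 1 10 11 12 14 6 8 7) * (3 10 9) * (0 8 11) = [2, 9, 1, 10, 4, 12, 11, 8, 7, 5, 0, 3, 14, 13, 6] = (0 2 1 9 5 12 14 6 11 3 10)(7 8)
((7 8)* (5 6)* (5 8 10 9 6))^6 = (6 8 7 10 9) = [0, 1, 2, 3, 4, 5, 8, 10, 7, 6, 9]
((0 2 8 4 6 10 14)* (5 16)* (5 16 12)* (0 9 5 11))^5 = (16)(0 10 11 6 12 4 5 8 9 2 14) = [10, 1, 14, 3, 5, 8, 12, 7, 9, 2, 11, 6, 4, 13, 0, 15, 16]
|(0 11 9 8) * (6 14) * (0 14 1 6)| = |(0 11 9 8 14)(1 6)| = 10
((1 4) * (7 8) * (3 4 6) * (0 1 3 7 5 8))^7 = (0 7 6 1)(3 4)(5 8) = [7, 0, 2, 4, 3, 8, 1, 6, 5]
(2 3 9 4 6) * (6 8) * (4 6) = (2 3 9 6)(4 8) = [0, 1, 3, 9, 8, 5, 2, 7, 4, 6]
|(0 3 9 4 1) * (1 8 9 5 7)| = 15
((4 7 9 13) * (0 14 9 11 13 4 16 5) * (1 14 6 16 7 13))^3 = (0 5 16 6)(1 4 11 9 7 14 13) = [5, 4, 2, 3, 11, 16, 0, 14, 8, 7, 10, 9, 12, 1, 13, 15, 6]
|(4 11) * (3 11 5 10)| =5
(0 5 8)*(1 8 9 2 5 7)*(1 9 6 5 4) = [7, 8, 4, 3, 1, 6, 5, 9, 0, 2] = (0 7 9 2 4 1 8)(5 6)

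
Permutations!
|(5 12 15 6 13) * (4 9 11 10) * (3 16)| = 20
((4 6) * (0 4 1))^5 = (0 4 6 1) = [4, 0, 2, 3, 6, 5, 1]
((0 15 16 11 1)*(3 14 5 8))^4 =(0 1 11 16 15) =[1, 11, 2, 3, 4, 5, 6, 7, 8, 9, 10, 16, 12, 13, 14, 0, 15]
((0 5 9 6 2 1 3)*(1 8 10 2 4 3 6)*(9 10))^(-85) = (0 9)(1 5)(2 4)(3 8)(6 10) = [9, 5, 4, 8, 2, 1, 10, 7, 3, 0, 6]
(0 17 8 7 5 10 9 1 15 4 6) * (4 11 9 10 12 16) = [17, 15, 2, 3, 6, 12, 0, 5, 7, 1, 10, 9, 16, 13, 14, 11, 4, 8] = (0 17 8 7 5 12 16 4 6)(1 15 11 9)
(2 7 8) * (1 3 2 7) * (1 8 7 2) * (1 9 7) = (1 3 9 7)(2 8) = [0, 3, 8, 9, 4, 5, 6, 1, 2, 7]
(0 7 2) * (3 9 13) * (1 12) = (0 7 2)(1 12)(3 9 13) = [7, 12, 0, 9, 4, 5, 6, 2, 8, 13, 10, 11, 1, 3]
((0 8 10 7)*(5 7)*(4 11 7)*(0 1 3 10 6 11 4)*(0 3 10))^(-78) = (0 11 10)(1 3 6)(5 8 7) = [11, 3, 2, 6, 4, 8, 1, 5, 7, 9, 0, 10]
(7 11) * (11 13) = (7 13 11) = [0, 1, 2, 3, 4, 5, 6, 13, 8, 9, 10, 7, 12, 11]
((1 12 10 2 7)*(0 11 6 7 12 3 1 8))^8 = (0 7 11 8 6)(2 10 12) = [7, 1, 10, 3, 4, 5, 0, 11, 6, 9, 12, 8, 2]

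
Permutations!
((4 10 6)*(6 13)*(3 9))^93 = (3 9)(4 10 13 6) = [0, 1, 2, 9, 10, 5, 4, 7, 8, 3, 13, 11, 12, 6]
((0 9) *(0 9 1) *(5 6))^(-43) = (9)(0 1)(5 6) = [1, 0, 2, 3, 4, 6, 5, 7, 8, 9]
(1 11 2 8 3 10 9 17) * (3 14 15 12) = (1 11 2 8 14 15 12 3 10 9 17) = [0, 11, 8, 10, 4, 5, 6, 7, 14, 17, 9, 2, 3, 13, 15, 12, 16, 1]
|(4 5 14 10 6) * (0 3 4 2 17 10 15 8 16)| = 8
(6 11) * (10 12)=(6 11)(10 12)=[0, 1, 2, 3, 4, 5, 11, 7, 8, 9, 12, 6, 10]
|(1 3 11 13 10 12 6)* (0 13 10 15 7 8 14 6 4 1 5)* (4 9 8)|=15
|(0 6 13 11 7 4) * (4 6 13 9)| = 7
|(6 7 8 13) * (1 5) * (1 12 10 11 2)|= 12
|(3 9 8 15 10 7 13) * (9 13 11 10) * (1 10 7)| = 6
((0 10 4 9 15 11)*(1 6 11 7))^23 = (0 7 10 1 4 6 9 11 15) = [7, 4, 2, 3, 6, 5, 9, 10, 8, 11, 1, 15, 12, 13, 14, 0]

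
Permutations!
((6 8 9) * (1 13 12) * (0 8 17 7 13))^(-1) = (0 1 12 13 7 17 6 9 8) = [1, 12, 2, 3, 4, 5, 9, 17, 0, 8, 10, 11, 13, 7, 14, 15, 16, 6]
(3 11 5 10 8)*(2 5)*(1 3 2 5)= (1 3 11 5 10 8 2)= [0, 3, 1, 11, 4, 10, 6, 7, 2, 9, 8, 5]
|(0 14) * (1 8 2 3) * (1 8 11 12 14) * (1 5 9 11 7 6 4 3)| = 42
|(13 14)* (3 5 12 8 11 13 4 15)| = |(3 5 12 8 11 13 14 4 15)| = 9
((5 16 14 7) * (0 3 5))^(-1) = (0 7 14 16 5 3) = [7, 1, 2, 0, 4, 3, 6, 14, 8, 9, 10, 11, 12, 13, 16, 15, 5]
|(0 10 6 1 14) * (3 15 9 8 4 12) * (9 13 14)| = 12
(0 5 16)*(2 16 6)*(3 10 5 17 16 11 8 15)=[17, 1, 11, 10, 4, 6, 2, 7, 15, 9, 5, 8, 12, 13, 14, 3, 0, 16]=(0 17 16)(2 11 8 15 3 10 5 6)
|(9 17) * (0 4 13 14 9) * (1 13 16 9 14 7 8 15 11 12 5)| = 40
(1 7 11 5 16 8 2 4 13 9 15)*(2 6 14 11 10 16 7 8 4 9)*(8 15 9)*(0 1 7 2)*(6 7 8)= [1, 15, 6, 3, 13, 2, 14, 10, 7, 9, 16, 5, 12, 0, 11, 8, 4]= (0 1 15 8 7 10 16 4 13)(2 6 14 11 5)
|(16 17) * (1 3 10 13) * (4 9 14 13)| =|(1 3 10 4 9 14 13)(16 17)| =14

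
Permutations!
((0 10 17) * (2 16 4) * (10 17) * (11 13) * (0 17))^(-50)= (17)(2 16 4)= [0, 1, 16, 3, 2, 5, 6, 7, 8, 9, 10, 11, 12, 13, 14, 15, 4, 17]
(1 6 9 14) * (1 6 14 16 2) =[0, 14, 1, 3, 4, 5, 9, 7, 8, 16, 10, 11, 12, 13, 6, 15, 2] =(1 14 6 9 16 2)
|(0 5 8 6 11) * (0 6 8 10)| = |(0 5 10)(6 11)| = 6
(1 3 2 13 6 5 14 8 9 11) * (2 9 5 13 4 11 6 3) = (1 2 4 11)(3 9 6 13)(5 14 8) = [0, 2, 4, 9, 11, 14, 13, 7, 5, 6, 10, 1, 12, 3, 8]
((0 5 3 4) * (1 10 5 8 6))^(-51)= [5, 0, 2, 1, 10, 6, 4, 7, 3, 9, 8]= (0 5 6 4 10 8 3 1)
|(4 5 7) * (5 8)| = |(4 8 5 7)| = 4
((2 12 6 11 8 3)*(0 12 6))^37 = [12, 1, 11, 6, 4, 5, 8, 7, 2, 9, 10, 3, 0] = (0 12)(2 11 3 6 8)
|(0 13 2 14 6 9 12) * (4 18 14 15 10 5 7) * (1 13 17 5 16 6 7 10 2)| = |(0 17 5 10 16 6 9 12)(1 13)(2 15)(4 18 14 7)| = 8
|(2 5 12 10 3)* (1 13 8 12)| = |(1 13 8 12 10 3 2 5)| = 8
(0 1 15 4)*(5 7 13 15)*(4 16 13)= (0 1 5 7 4)(13 15 16)= [1, 5, 2, 3, 0, 7, 6, 4, 8, 9, 10, 11, 12, 15, 14, 16, 13]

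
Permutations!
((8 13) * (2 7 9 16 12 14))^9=(2 16)(7 12)(8 13)(9 14)=[0, 1, 16, 3, 4, 5, 6, 12, 13, 14, 10, 11, 7, 8, 9, 15, 2]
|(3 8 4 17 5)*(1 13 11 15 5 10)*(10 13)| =8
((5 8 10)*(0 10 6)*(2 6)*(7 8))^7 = (10) = [0, 1, 2, 3, 4, 5, 6, 7, 8, 9, 10]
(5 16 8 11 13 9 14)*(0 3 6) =(0 3 6)(5 16 8 11 13 9 14) =[3, 1, 2, 6, 4, 16, 0, 7, 11, 14, 10, 13, 12, 9, 5, 15, 8]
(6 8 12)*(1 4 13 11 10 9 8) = (1 4 13 11 10 9 8 12 6) = [0, 4, 2, 3, 13, 5, 1, 7, 12, 8, 9, 10, 6, 11]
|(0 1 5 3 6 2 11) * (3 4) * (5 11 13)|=6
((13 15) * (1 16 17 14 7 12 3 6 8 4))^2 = (1 17 7 3 8)(4 16 14 12 6) = [0, 17, 2, 8, 16, 5, 4, 3, 1, 9, 10, 11, 6, 13, 12, 15, 14, 7]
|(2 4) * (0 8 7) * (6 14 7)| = |(0 8 6 14 7)(2 4)| = 10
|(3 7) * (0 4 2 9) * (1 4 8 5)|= |(0 8 5 1 4 2 9)(3 7)|= 14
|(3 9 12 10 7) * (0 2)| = |(0 2)(3 9 12 10 7)| = 10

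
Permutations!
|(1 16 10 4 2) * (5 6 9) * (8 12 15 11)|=60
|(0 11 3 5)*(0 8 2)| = |(0 11 3 5 8 2)| = 6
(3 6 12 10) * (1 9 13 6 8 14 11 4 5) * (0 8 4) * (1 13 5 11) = (0 8 14 1 9 5 13 6 12 10 3 4 11) = [8, 9, 2, 4, 11, 13, 12, 7, 14, 5, 3, 0, 10, 6, 1]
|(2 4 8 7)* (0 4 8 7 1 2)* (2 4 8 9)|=|(0 8 1 4 7)(2 9)|=10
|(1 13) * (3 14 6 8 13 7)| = 7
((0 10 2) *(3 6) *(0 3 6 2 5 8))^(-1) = [8, 1, 3, 2, 4, 10, 6, 7, 5, 9, 0] = (0 8 5 10)(2 3)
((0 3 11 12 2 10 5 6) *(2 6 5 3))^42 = [0, 1, 2, 3, 4, 5, 6, 7, 8, 9, 10, 11, 12] = (12)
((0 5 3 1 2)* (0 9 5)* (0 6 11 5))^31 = (0 9 2 1 3 5 11 6) = [9, 3, 1, 5, 4, 11, 0, 7, 8, 2, 10, 6]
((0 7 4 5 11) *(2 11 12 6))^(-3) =(0 6 4 11 12 7 2 5) =[6, 1, 5, 3, 11, 0, 4, 2, 8, 9, 10, 12, 7]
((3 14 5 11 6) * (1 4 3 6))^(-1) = (1 11 5 14 3 4) = [0, 11, 2, 4, 1, 14, 6, 7, 8, 9, 10, 5, 12, 13, 3]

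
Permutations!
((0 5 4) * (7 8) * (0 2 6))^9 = (0 6 2 4 5)(7 8) = [6, 1, 4, 3, 5, 0, 2, 8, 7]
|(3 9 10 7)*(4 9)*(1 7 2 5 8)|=|(1 7 3 4 9 10 2 5 8)|=9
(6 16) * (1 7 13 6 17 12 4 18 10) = (1 7 13 6 16 17 12 4 18 10) = [0, 7, 2, 3, 18, 5, 16, 13, 8, 9, 1, 11, 4, 6, 14, 15, 17, 12, 10]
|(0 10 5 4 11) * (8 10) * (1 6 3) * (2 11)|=|(0 8 10 5 4 2 11)(1 6 3)|=21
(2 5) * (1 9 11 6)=(1 9 11 6)(2 5)=[0, 9, 5, 3, 4, 2, 1, 7, 8, 11, 10, 6]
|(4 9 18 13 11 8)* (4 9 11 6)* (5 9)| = |(4 11 8 5 9 18 13 6)| = 8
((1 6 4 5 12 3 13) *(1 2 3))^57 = (13)(1 4 12 6 5) = [0, 4, 2, 3, 12, 1, 5, 7, 8, 9, 10, 11, 6, 13]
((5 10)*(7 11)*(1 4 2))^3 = [0, 1, 2, 3, 4, 10, 6, 11, 8, 9, 5, 7] = (5 10)(7 11)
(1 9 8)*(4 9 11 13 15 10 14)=(1 11 13 15 10 14 4 9 8)=[0, 11, 2, 3, 9, 5, 6, 7, 1, 8, 14, 13, 12, 15, 4, 10]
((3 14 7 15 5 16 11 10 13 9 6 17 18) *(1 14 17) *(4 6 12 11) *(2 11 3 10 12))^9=[0, 14, 2, 3, 6, 16, 1, 15, 8, 9, 10, 11, 12, 13, 7, 5, 4, 17, 18]=(18)(1 14 7 15 5 16 4 6)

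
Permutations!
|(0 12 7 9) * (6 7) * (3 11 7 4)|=|(0 12 6 4 3 11 7 9)|=8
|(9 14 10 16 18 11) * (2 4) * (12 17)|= 6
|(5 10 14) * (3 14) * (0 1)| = 4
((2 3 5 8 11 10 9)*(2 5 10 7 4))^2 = (2 10 5 11 4 3 9 8 7) = [0, 1, 10, 9, 3, 11, 6, 2, 7, 8, 5, 4]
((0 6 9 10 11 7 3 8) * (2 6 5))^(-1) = (0 8 3 7 11 10 9 6 2 5) = [8, 1, 5, 7, 4, 0, 2, 11, 3, 6, 9, 10]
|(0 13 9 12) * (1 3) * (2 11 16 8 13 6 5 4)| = 22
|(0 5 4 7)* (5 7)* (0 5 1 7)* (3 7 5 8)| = |(1 5 4)(3 7 8)| = 3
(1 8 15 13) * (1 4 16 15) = (1 8)(4 16 15 13) = [0, 8, 2, 3, 16, 5, 6, 7, 1, 9, 10, 11, 12, 4, 14, 13, 15]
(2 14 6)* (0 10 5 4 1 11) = (0 10 5 4 1 11)(2 14 6) = [10, 11, 14, 3, 1, 4, 2, 7, 8, 9, 5, 0, 12, 13, 6]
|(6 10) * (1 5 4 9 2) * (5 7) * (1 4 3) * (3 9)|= |(1 7 5 9 2 4 3)(6 10)|= 14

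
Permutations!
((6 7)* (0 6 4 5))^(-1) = (0 5 4 7 6) = [5, 1, 2, 3, 7, 4, 0, 6]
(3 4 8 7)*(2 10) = (2 10)(3 4 8 7) = [0, 1, 10, 4, 8, 5, 6, 3, 7, 9, 2]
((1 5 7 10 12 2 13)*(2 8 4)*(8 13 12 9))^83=[0, 10, 1, 3, 13, 9, 6, 8, 12, 2, 4, 11, 5, 7]=(1 10 4 13 7 8 12 5 9 2)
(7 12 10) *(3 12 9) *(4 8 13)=(3 12 10 7 9)(4 8 13)=[0, 1, 2, 12, 8, 5, 6, 9, 13, 3, 7, 11, 10, 4]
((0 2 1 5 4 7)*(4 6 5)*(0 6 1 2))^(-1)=(1 5 6 7 4)=[0, 5, 2, 3, 1, 6, 7, 4]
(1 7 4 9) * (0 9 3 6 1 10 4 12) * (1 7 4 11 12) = [9, 4, 2, 6, 3, 5, 7, 1, 8, 10, 11, 12, 0] = (0 9 10 11 12)(1 4 3 6 7)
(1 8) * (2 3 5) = (1 8)(2 3 5) = [0, 8, 3, 5, 4, 2, 6, 7, 1]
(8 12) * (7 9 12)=(7 9 12 8)=[0, 1, 2, 3, 4, 5, 6, 9, 7, 12, 10, 11, 8]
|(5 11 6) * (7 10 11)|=5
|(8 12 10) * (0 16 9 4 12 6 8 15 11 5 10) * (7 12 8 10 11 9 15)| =|(0 16 15 9 4 8 6 10 7 12)(5 11)| =10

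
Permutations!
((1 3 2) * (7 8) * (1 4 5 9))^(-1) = (1 9 5 4 2 3)(7 8) = [0, 9, 3, 1, 2, 4, 6, 8, 7, 5]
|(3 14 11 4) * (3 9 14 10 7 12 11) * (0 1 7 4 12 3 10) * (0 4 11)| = |(0 1 7 3 4 9 14 10 11 12)| = 10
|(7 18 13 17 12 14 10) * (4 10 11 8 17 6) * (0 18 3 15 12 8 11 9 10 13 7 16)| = 30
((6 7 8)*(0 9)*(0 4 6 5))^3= [6, 1, 2, 3, 8, 4, 5, 0, 9, 7]= (0 6 5 4 8 9 7)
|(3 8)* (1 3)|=3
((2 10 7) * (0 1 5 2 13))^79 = [5, 2, 7, 3, 4, 10, 6, 0, 8, 9, 13, 11, 12, 1] = (0 5 10 13 1 2 7)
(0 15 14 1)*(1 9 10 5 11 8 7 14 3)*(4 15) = (0 4 15 3 1)(5 11 8 7 14 9 10) = [4, 0, 2, 1, 15, 11, 6, 14, 7, 10, 5, 8, 12, 13, 9, 3]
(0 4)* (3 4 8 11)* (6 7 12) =(0 8 11 3 4)(6 7 12) =[8, 1, 2, 4, 0, 5, 7, 12, 11, 9, 10, 3, 6]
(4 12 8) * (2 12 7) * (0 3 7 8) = (0 3 7 2 12)(4 8) = [3, 1, 12, 7, 8, 5, 6, 2, 4, 9, 10, 11, 0]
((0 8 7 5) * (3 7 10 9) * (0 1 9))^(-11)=(0 8 10)(1 5 7 3 9)=[8, 5, 2, 9, 4, 7, 6, 3, 10, 1, 0]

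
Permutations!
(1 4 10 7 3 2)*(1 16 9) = [0, 4, 16, 2, 10, 5, 6, 3, 8, 1, 7, 11, 12, 13, 14, 15, 9] = (1 4 10 7 3 2 16 9)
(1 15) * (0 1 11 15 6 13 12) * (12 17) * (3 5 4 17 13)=(0 1 6 3 5 4 17 12)(11 15)=[1, 6, 2, 5, 17, 4, 3, 7, 8, 9, 10, 15, 0, 13, 14, 11, 16, 12]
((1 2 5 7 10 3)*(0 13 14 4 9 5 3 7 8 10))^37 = (0 13 14 4 9 5 8 10 7)(1 2 3) = [13, 2, 3, 1, 9, 8, 6, 0, 10, 5, 7, 11, 12, 14, 4]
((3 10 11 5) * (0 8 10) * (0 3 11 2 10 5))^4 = [0, 1, 2, 3, 4, 5, 6, 7, 8, 9, 10, 11] = (11)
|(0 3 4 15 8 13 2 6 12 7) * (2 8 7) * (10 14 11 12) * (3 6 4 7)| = |(0 6 10 14 11 12 2 4 15 3 7)(8 13)| = 22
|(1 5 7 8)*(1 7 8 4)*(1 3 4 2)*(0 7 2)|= 4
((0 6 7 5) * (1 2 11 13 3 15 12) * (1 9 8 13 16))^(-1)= (0 5 7 6)(1 16 11 2)(3 13 8 9 12 15)= [5, 16, 1, 13, 4, 7, 0, 6, 9, 12, 10, 2, 15, 8, 14, 3, 11]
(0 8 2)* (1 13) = (0 8 2)(1 13) = [8, 13, 0, 3, 4, 5, 6, 7, 2, 9, 10, 11, 12, 1]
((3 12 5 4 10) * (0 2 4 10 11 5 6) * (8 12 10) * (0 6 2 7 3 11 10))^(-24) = (2 5 4 8 10 12 11) = [0, 1, 5, 3, 8, 4, 6, 7, 10, 9, 12, 2, 11]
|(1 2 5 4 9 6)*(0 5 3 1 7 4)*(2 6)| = |(0 5)(1 6 7 4 9 2 3)| = 14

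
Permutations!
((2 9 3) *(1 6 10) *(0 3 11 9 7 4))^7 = (0 2 4 3 7)(1 6 10)(9 11) = [2, 6, 4, 7, 3, 5, 10, 0, 8, 11, 1, 9]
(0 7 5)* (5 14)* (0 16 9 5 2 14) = (0 7)(2 14)(5 16 9) = [7, 1, 14, 3, 4, 16, 6, 0, 8, 5, 10, 11, 12, 13, 2, 15, 9]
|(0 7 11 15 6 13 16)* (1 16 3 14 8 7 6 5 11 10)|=30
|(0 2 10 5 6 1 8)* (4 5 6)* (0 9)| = |(0 2 10 6 1 8 9)(4 5)| = 14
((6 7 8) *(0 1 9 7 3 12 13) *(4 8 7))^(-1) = (0 13 12 3 6 8 4 9 1) = [13, 0, 2, 6, 9, 5, 8, 7, 4, 1, 10, 11, 3, 12]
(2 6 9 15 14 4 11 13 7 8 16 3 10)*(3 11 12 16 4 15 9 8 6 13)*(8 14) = (2 13 7 6 14 15 8 4 12 16 11 3 10) = [0, 1, 13, 10, 12, 5, 14, 6, 4, 9, 2, 3, 16, 7, 15, 8, 11]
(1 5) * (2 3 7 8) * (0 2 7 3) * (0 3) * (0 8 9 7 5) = [2, 0, 3, 8, 4, 1, 6, 9, 5, 7] = (0 2 3 8 5 1)(7 9)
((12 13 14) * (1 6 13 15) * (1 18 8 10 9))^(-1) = [0, 9, 2, 3, 4, 5, 1, 7, 18, 10, 8, 11, 14, 6, 13, 12, 16, 17, 15] = (1 9 10 8 18 15 12 14 13 6)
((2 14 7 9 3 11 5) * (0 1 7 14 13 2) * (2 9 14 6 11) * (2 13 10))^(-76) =(0 1 7 14 6 11 5)(3 9 13) =[1, 7, 2, 9, 4, 0, 11, 14, 8, 13, 10, 5, 12, 3, 6]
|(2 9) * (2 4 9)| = |(4 9)| = 2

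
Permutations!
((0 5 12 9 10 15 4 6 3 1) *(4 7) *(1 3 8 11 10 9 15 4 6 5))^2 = (4 12 7 8 10 5 15 6 11) = [0, 1, 2, 3, 12, 15, 11, 8, 10, 9, 5, 4, 7, 13, 14, 6]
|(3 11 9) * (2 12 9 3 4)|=|(2 12 9 4)(3 11)|=4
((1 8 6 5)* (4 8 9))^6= (9)= [0, 1, 2, 3, 4, 5, 6, 7, 8, 9]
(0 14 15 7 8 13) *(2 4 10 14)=(0 2 4 10 14 15 7 8 13)=[2, 1, 4, 3, 10, 5, 6, 8, 13, 9, 14, 11, 12, 0, 15, 7]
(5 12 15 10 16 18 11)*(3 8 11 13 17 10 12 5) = (3 8 11)(10 16 18 13 17)(12 15) = [0, 1, 2, 8, 4, 5, 6, 7, 11, 9, 16, 3, 15, 17, 14, 12, 18, 10, 13]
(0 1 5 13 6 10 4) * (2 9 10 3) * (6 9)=[1, 5, 6, 2, 0, 13, 3, 7, 8, 10, 4, 11, 12, 9]=(0 1 5 13 9 10 4)(2 6 3)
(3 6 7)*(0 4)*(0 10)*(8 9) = (0 4 10)(3 6 7)(8 9) = [4, 1, 2, 6, 10, 5, 7, 3, 9, 8, 0]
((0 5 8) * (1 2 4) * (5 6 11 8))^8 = [0, 4, 1, 3, 2, 5, 6, 7, 8, 9, 10, 11] = (11)(1 4 2)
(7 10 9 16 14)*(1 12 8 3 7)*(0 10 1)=(0 10 9 16 14)(1 12 8 3 7)=[10, 12, 2, 7, 4, 5, 6, 1, 3, 16, 9, 11, 8, 13, 0, 15, 14]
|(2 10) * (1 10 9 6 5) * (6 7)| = |(1 10 2 9 7 6 5)| = 7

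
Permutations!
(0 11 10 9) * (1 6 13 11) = (0 1 6 13 11 10 9) = [1, 6, 2, 3, 4, 5, 13, 7, 8, 0, 9, 10, 12, 11]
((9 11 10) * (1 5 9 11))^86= (11)(1 9 5)= [0, 9, 2, 3, 4, 1, 6, 7, 8, 5, 10, 11]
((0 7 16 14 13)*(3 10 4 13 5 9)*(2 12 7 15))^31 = (0 16 10 2 5 13 7 3 15 14 4 12 9) = [16, 1, 5, 15, 12, 13, 6, 3, 8, 0, 2, 11, 9, 7, 4, 14, 10]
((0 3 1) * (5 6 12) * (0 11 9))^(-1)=(0 9 11 1 3)(5 12 6)=[9, 3, 2, 0, 4, 12, 5, 7, 8, 11, 10, 1, 6]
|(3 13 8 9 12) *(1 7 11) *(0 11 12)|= |(0 11 1 7 12 3 13 8 9)|= 9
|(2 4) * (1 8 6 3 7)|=|(1 8 6 3 7)(2 4)|=10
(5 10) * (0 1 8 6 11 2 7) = [1, 8, 7, 3, 4, 10, 11, 0, 6, 9, 5, 2] = (0 1 8 6 11 2 7)(5 10)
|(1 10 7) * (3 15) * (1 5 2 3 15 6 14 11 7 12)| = 21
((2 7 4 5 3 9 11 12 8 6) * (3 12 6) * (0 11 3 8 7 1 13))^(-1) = (0 13 1 2 6 11)(3 9)(4 7 12 5) = [13, 2, 6, 9, 7, 4, 11, 12, 8, 3, 10, 0, 5, 1]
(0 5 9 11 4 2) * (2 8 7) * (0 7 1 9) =(0 5)(1 9 11 4 8)(2 7) =[5, 9, 7, 3, 8, 0, 6, 2, 1, 11, 10, 4]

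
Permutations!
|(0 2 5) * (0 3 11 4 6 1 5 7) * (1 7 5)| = |(0 2 5 3 11 4 6 7)| = 8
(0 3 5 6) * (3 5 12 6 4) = (0 5 4 3 12 6) = [5, 1, 2, 12, 3, 4, 0, 7, 8, 9, 10, 11, 6]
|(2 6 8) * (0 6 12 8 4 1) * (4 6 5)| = 12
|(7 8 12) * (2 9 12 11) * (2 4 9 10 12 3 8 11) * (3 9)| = 8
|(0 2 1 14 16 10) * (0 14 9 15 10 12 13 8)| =11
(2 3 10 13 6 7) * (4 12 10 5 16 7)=(2 3 5 16 7)(4 12 10 13 6)=[0, 1, 3, 5, 12, 16, 4, 2, 8, 9, 13, 11, 10, 6, 14, 15, 7]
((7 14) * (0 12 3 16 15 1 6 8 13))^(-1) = (0 13 8 6 1 15 16 3 12)(7 14) = [13, 15, 2, 12, 4, 5, 1, 14, 6, 9, 10, 11, 0, 8, 7, 16, 3]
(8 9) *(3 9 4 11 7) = [0, 1, 2, 9, 11, 5, 6, 3, 4, 8, 10, 7] = (3 9 8 4 11 7)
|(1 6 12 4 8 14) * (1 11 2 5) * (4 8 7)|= 8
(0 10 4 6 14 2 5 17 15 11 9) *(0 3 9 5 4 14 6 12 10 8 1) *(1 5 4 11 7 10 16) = (0 8 5 17 15 7 10 14 2 11 4 12 16 1)(3 9) = [8, 0, 11, 9, 12, 17, 6, 10, 5, 3, 14, 4, 16, 13, 2, 7, 1, 15]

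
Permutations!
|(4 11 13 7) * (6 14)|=4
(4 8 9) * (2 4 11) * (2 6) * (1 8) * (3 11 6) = (1 8 9 6 2 4)(3 11) = [0, 8, 4, 11, 1, 5, 2, 7, 9, 6, 10, 3]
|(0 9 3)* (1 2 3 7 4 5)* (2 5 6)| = |(0 9 7 4 6 2 3)(1 5)| = 14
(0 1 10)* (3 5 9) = [1, 10, 2, 5, 4, 9, 6, 7, 8, 3, 0] = (0 1 10)(3 5 9)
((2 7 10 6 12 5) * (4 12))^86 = [0, 1, 10, 3, 5, 7, 12, 6, 8, 9, 4, 11, 2] = (2 10 4 5 7 6 12)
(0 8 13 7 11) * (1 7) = (0 8 13 1 7 11) = [8, 7, 2, 3, 4, 5, 6, 11, 13, 9, 10, 0, 12, 1]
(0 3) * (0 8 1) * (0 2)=(0 3 8 1 2)=[3, 2, 0, 8, 4, 5, 6, 7, 1]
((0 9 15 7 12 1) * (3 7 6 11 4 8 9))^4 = (0 1 12 7 3)(4 6 9)(8 11 15) = [1, 12, 2, 0, 6, 5, 9, 3, 11, 4, 10, 15, 7, 13, 14, 8]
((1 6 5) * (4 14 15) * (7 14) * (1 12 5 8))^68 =(15)(1 8 6) =[0, 8, 2, 3, 4, 5, 1, 7, 6, 9, 10, 11, 12, 13, 14, 15]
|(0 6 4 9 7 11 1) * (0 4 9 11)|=|(0 6 9 7)(1 4 11)|=12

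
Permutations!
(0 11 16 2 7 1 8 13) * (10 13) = (0 11 16 2 7 1 8 10 13) = [11, 8, 7, 3, 4, 5, 6, 1, 10, 9, 13, 16, 12, 0, 14, 15, 2]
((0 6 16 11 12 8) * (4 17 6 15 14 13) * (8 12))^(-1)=(0 8 11 16 6 17 4 13 14 15)=[8, 1, 2, 3, 13, 5, 17, 7, 11, 9, 10, 16, 12, 14, 15, 0, 6, 4]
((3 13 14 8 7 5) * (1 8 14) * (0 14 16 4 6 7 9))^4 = [6, 14, 2, 9, 3, 8, 13, 1, 16, 4, 10, 11, 12, 0, 7, 15, 5] = (0 6 13)(1 14 7)(3 9 4)(5 8 16)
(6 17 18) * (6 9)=(6 17 18 9)=[0, 1, 2, 3, 4, 5, 17, 7, 8, 6, 10, 11, 12, 13, 14, 15, 16, 18, 9]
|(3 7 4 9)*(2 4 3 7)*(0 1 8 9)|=8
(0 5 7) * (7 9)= [5, 1, 2, 3, 4, 9, 6, 0, 8, 7]= (0 5 9 7)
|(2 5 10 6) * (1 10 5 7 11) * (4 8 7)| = |(1 10 6 2 4 8 7 11)| = 8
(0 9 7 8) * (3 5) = (0 9 7 8)(3 5) = [9, 1, 2, 5, 4, 3, 6, 8, 0, 7]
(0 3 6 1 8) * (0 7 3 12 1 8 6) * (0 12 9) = (0 9)(1 6 8 7 3 12) = [9, 6, 2, 12, 4, 5, 8, 3, 7, 0, 10, 11, 1]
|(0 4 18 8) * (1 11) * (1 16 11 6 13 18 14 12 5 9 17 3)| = |(0 4 14 12 5 9 17 3 1 6 13 18 8)(11 16)| = 26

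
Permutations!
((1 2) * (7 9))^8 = (9) = [0, 1, 2, 3, 4, 5, 6, 7, 8, 9]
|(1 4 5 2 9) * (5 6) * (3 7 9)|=|(1 4 6 5 2 3 7 9)|=8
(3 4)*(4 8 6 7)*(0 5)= (0 5)(3 8 6 7 4)= [5, 1, 2, 8, 3, 0, 7, 4, 6]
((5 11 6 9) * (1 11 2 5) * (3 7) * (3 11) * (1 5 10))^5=(1 9 3 5 7 2 11 10 6)=[0, 9, 11, 5, 4, 7, 1, 2, 8, 3, 6, 10]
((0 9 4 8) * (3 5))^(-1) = [8, 1, 2, 5, 9, 3, 6, 7, 4, 0] = (0 8 4 9)(3 5)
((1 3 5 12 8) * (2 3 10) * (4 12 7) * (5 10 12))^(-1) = (1 8 12)(2 10 3)(4 7 5) = [0, 8, 10, 2, 7, 4, 6, 5, 12, 9, 3, 11, 1]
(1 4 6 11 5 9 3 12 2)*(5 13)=[0, 4, 1, 12, 6, 9, 11, 7, 8, 3, 10, 13, 2, 5]=(1 4 6 11 13 5 9 3 12 2)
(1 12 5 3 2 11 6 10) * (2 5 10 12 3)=(1 3 5 2 11 6 12 10)=[0, 3, 11, 5, 4, 2, 12, 7, 8, 9, 1, 6, 10]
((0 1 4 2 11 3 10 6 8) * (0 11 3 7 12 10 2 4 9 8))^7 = (0 10 7 8 1 6 12 11 9)(2 3) = [10, 6, 3, 2, 4, 5, 12, 8, 1, 0, 7, 9, 11]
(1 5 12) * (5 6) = (1 6 5 12) = [0, 6, 2, 3, 4, 12, 5, 7, 8, 9, 10, 11, 1]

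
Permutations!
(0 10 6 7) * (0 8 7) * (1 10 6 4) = [6, 10, 2, 3, 1, 5, 0, 8, 7, 9, 4] = (0 6)(1 10 4)(7 8)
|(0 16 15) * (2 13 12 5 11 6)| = 6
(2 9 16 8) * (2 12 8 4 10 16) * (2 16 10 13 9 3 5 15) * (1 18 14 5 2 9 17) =(1 18 14 5 15 9 16 4 13 17)(2 3)(8 12) =[0, 18, 3, 2, 13, 15, 6, 7, 12, 16, 10, 11, 8, 17, 5, 9, 4, 1, 14]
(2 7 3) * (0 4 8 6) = (0 4 8 6)(2 7 3) = [4, 1, 7, 2, 8, 5, 0, 3, 6]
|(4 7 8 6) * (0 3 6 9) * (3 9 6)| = 4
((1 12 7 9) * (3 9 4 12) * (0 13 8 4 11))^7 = (13)(1 3 9) = [0, 3, 2, 9, 4, 5, 6, 7, 8, 1, 10, 11, 12, 13]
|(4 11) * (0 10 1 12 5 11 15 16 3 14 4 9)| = 35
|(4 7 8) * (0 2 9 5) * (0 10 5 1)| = 12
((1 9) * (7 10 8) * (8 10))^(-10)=(10)=[0, 1, 2, 3, 4, 5, 6, 7, 8, 9, 10]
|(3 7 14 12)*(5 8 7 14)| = 3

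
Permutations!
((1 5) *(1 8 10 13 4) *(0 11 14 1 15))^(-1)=(0 15 4 13 10 8 5 1 14 11)=[15, 14, 2, 3, 13, 1, 6, 7, 5, 9, 8, 0, 12, 10, 11, 4]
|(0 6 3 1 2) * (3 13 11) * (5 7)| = |(0 6 13 11 3 1 2)(5 7)| = 14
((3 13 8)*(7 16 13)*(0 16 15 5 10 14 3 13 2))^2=(0 2 16)(3 15 10)(5 14 7)=[2, 1, 16, 15, 4, 14, 6, 5, 8, 9, 3, 11, 12, 13, 7, 10, 0]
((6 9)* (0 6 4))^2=(0 9)(4 6)=[9, 1, 2, 3, 6, 5, 4, 7, 8, 0]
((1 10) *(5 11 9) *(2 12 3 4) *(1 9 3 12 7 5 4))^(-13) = (12)(1 7 10 5 9 11 4 3 2) = [0, 7, 1, 2, 3, 9, 6, 10, 8, 11, 5, 4, 12]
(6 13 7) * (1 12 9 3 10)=[0, 12, 2, 10, 4, 5, 13, 6, 8, 3, 1, 11, 9, 7]=(1 12 9 3 10)(6 13 7)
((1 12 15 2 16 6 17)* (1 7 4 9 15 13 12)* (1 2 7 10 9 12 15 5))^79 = (1 5 9 10 17 6 16 2)(4 7 15 13 12) = [0, 5, 1, 3, 7, 9, 16, 15, 8, 10, 17, 11, 4, 12, 14, 13, 2, 6]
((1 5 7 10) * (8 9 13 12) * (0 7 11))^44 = (13)(0 10 5)(1 11 7) = [10, 11, 2, 3, 4, 0, 6, 1, 8, 9, 5, 7, 12, 13]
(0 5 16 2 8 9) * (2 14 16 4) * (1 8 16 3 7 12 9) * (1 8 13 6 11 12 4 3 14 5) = (0 1 13 6 11 12 9)(2 16 5 3 7 4) = [1, 13, 16, 7, 2, 3, 11, 4, 8, 0, 10, 12, 9, 6, 14, 15, 5]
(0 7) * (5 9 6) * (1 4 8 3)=(0 7)(1 4 8 3)(5 9 6)=[7, 4, 2, 1, 8, 9, 5, 0, 3, 6]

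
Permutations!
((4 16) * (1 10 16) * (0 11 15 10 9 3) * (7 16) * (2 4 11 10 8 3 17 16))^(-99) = (0 1 15 7 17 3 4 11 10 9 8 2 16) = [1, 15, 16, 4, 11, 5, 6, 17, 2, 8, 9, 10, 12, 13, 14, 7, 0, 3]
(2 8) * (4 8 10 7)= [0, 1, 10, 3, 8, 5, 6, 4, 2, 9, 7]= (2 10 7 4 8)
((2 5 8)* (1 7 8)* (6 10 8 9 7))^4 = (1 2 10)(5 8 6) = [0, 2, 10, 3, 4, 8, 5, 7, 6, 9, 1]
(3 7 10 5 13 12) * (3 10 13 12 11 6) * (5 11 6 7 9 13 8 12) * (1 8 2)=(1 8 12 10 11 7 2)(3 9 13 6)=[0, 8, 1, 9, 4, 5, 3, 2, 12, 13, 11, 7, 10, 6]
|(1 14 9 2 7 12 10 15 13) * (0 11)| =18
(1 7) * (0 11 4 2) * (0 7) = (0 11 4 2 7 1) = [11, 0, 7, 3, 2, 5, 6, 1, 8, 9, 10, 4]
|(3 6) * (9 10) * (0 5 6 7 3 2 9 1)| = |(0 5 6 2 9 10 1)(3 7)| = 14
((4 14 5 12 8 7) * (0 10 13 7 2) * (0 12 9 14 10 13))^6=[13, 1, 2, 3, 10, 5, 6, 4, 8, 9, 0, 11, 12, 7, 14]=(14)(0 13 7 4 10)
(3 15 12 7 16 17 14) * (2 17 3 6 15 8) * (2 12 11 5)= (2 17 14 6 15 11 5)(3 8 12 7 16)= [0, 1, 17, 8, 4, 2, 15, 16, 12, 9, 10, 5, 7, 13, 6, 11, 3, 14]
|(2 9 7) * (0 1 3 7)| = |(0 1 3 7 2 9)| = 6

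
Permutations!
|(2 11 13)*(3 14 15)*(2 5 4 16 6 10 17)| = 9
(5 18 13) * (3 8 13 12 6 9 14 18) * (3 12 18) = (18)(3 8 13 5 12 6 9 14) = [0, 1, 2, 8, 4, 12, 9, 7, 13, 14, 10, 11, 6, 5, 3, 15, 16, 17, 18]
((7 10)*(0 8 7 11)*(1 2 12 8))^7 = [11, 0, 1, 3, 4, 5, 6, 8, 12, 9, 7, 10, 2] = (0 11 10 7 8 12 2 1)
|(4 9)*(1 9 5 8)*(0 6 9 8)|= 10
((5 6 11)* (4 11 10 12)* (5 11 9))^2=[0, 1, 2, 3, 5, 10, 12, 7, 8, 6, 4, 11, 9]=(4 5 10)(6 12 9)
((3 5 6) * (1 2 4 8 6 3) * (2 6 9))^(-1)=(1 6)(2 9 8 4)(3 5)=[0, 6, 9, 5, 2, 3, 1, 7, 4, 8]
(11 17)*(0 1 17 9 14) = (0 1 17 11 9 14) = [1, 17, 2, 3, 4, 5, 6, 7, 8, 14, 10, 9, 12, 13, 0, 15, 16, 11]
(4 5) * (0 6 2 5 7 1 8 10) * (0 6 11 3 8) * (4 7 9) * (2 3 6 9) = (0 11 6 3 8 10 9 4 2 5 7 1) = [11, 0, 5, 8, 2, 7, 3, 1, 10, 4, 9, 6]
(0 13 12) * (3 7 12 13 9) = (13)(0 9 3 7 12) = [9, 1, 2, 7, 4, 5, 6, 12, 8, 3, 10, 11, 0, 13]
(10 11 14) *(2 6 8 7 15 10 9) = (2 6 8 7 15 10 11 14 9) = [0, 1, 6, 3, 4, 5, 8, 15, 7, 2, 11, 14, 12, 13, 9, 10]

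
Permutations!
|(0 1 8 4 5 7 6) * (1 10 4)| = 6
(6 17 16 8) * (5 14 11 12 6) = [0, 1, 2, 3, 4, 14, 17, 7, 5, 9, 10, 12, 6, 13, 11, 15, 8, 16] = (5 14 11 12 6 17 16 8)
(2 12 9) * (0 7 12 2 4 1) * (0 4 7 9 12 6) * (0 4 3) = [9, 3, 2, 0, 1, 5, 4, 6, 8, 7, 10, 11, 12] = (12)(0 9 7 6 4 1 3)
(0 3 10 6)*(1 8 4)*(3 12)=(0 12 3 10 6)(1 8 4)=[12, 8, 2, 10, 1, 5, 0, 7, 4, 9, 6, 11, 3]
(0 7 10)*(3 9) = (0 7 10)(3 9) = [7, 1, 2, 9, 4, 5, 6, 10, 8, 3, 0]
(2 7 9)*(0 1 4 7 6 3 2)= (0 1 4 7 9)(2 6 3)= [1, 4, 6, 2, 7, 5, 3, 9, 8, 0]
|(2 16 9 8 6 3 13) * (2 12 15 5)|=10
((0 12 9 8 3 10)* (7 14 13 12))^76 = (0 12 10 13 3 14 8 7 9) = [12, 1, 2, 14, 4, 5, 6, 9, 7, 0, 13, 11, 10, 3, 8]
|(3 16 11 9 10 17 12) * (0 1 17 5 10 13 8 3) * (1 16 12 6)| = |(0 16 11 9 13 8 3 12)(1 17 6)(5 10)| = 24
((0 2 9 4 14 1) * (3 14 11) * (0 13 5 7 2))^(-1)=(1 14 3 11 4 9 2 7 5 13)=[0, 14, 7, 11, 9, 13, 6, 5, 8, 2, 10, 4, 12, 1, 3]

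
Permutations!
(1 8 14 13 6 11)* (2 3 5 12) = (1 8 14 13 6 11)(2 3 5 12) = [0, 8, 3, 5, 4, 12, 11, 7, 14, 9, 10, 1, 2, 6, 13]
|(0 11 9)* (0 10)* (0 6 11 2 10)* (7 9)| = |(0 2 10 6 11 7 9)| = 7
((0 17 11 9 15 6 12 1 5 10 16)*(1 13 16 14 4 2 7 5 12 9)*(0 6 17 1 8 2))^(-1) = (0 4 14 10 5 7 2 8 11 17 15 9 6 16 13 12 1) = [4, 0, 8, 3, 14, 7, 16, 2, 11, 6, 5, 17, 1, 12, 10, 9, 13, 15]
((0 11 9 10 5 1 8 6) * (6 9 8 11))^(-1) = (0 6)(1 5 10 9 8 11) = [6, 5, 2, 3, 4, 10, 0, 7, 11, 8, 9, 1]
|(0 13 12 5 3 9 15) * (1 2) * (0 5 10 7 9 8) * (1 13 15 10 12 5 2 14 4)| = 21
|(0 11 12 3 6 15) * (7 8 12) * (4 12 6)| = 6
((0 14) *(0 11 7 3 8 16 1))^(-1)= (0 1 16 8 3 7 11 14)= [1, 16, 2, 7, 4, 5, 6, 11, 3, 9, 10, 14, 12, 13, 0, 15, 8]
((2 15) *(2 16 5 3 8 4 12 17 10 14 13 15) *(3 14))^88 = (3 17 4)(5 15 14 16 13)(8 10 12) = [0, 1, 2, 17, 3, 15, 6, 7, 10, 9, 12, 11, 8, 5, 16, 14, 13, 4]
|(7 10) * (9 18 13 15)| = 4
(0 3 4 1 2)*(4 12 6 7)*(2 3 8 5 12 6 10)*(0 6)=(0 8 5 12 10 2 6 7 4 1 3)=[8, 3, 6, 0, 1, 12, 7, 4, 5, 9, 2, 11, 10]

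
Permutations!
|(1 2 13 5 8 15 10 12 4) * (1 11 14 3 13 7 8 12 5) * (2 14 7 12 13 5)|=|(1 14 3 5 13)(2 12 4 11 7 8 15 10)|=40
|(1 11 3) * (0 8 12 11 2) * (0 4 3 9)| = 20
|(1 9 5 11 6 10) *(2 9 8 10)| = 15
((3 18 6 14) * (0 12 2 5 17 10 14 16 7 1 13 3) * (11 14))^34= (0 2 17 11)(1 7 16 6 18 3 13)(5 10 14 12)= [2, 7, 17, 13, 4, 10, 18, 16, 8, 9, 14, 0, 5, 1, 12, 15, 6, 11, 3]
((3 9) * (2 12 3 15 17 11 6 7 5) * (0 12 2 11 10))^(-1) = (0 10 17 15 9 3 12)(5 7 6 11) = [10, 1, 2, 12, 4, 7, 11, 6, 8, 3, 17, 5, 0, 13, 14, 9, 16, 15]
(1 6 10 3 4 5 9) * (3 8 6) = [0, 3, 2, 4, 5, 9, 10, 7, 6, 1, 8] = (1 3 4 5 9)(6 10 8)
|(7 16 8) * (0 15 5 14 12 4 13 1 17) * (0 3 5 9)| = |(0 15 9)(1 17 3 5 14 12 4 13)(7 16 8)| = 24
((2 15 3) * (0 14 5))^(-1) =[5, 1, 3, 15, 4, 14, 6, 7, 8, 9, 10, 11, 12, 13, 0, 2] =(0 5 14)(2 3 15)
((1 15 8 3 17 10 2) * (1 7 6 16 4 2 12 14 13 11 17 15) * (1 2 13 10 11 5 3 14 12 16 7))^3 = (1 2)(3 14 4)(5 8 16)(6 7)(10 13 15)(11 17) = [0, 2, 1, 14, 3, 8, 7, 6, 16, 9, 13, 17, 12, 15, 4, 10, 5, 11]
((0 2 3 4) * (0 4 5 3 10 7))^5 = (0 2 10 7)(3 5) = [2, 1, 10, 5, 4, 3, 6, 0, 8, 9, 7]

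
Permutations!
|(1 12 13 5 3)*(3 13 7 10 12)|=6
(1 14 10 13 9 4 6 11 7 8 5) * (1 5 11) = [0, 14, 2, 3, 6, 5, 1, 8, 11, 4, 13, 7, 12, 9, 10] = (1 14 10 13 9 4 6)(7 8 11)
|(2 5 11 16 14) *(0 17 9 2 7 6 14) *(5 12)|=24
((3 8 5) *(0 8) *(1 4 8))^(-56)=(0 5 4)(1 3 8)=[5, 3, 2, 8, 0, 4, 6, 7, 1]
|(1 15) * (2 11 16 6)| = 4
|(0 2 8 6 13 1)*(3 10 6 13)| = 15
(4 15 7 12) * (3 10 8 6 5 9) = (3 10 8 6 5 9)(4 15 7 12) = [0, 1, 2, 10, 15, 9, 5, 12, 6, 3, 8, 11, 4, 13, 14, 7]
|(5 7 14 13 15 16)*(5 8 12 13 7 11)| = 10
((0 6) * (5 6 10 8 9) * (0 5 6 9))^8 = (0 8 10)(5 6 9) = [8, 1, 2, 3, 4, 6, 9, 7, 10, 5, 0]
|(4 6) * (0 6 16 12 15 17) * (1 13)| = |(0 6 4 16 12 15 17)(1 13)| = 14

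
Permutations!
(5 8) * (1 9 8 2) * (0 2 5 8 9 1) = (9)(0 2) = [2, 1, 0, 3, 4, 5, 6, 7, 8, 9]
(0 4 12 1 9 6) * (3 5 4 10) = (0 10 3 5 4 12 1 9 6) = [10, 9, 2, 5, 12, 4, 0, 7, 8, 6, 3, 11, 1]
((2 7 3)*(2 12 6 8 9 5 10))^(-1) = (2 10 5 9 8 6 12 3 7) = [0, 1, 10, 7, 4, 9, 12, 2, 6, 8, 5, 11, 3]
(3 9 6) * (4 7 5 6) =(3 9 4 7 5 6) =[0, 1, 2, 9, 7, 6, 3, 5, 8, 4]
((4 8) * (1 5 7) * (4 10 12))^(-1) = [0, 7, 2, 3, 12, 1, 6, 5, 4, 9, 8, 11, 10] = (1 7 5)(4 12 10 8)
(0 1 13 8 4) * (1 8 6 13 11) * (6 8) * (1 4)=[6, 11, 2, 3, 0, 5, 13, 7, 1, 9, 10, 4, 12, 8]=(0 6 13 8 1 11 4)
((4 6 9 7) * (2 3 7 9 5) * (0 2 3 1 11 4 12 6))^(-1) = (0 4 11 1 2)(3 5 6 12 7) = [4, 2, 0, 5, 11, 6, 12, 3, 8, 9, 10, 1, 7]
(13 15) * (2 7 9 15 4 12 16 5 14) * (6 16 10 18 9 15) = (2 7 15 13 4 12 10 18 9 6 16 5 14) = [0, 1, 7, 3, 12, 14, 16, 15, 8, 6, 18, 11, 10, 4, 2, 13, 5, 17, 9]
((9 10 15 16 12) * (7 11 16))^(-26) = [0, 1, 2, 3, 4, 5, 6, 16, 8, 15, 7, 12, 10, 13, 14, 11, 9] = (7 16 9 15 11 12 10)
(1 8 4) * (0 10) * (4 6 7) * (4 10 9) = [9, 8, 2, 3, 1, 5, 7, 10, 6, 4, 0] = (0 9 4 1 8 6 7 10)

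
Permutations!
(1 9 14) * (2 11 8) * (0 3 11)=[3, 9, 0, 11, 4, 5, 6, 7, 2, 14, 10, 8, 12, 13, 1]=(0 3 11 8 2)(1 9 14)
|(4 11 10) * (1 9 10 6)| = |(1 9 10 4 11 6)| = 6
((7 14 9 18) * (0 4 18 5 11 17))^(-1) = (0 17 11 5 9 14 7 18 4) = [17, 1, 2, 3, 0, 9, 6, 18, 8, 14, 10, 5, 12, 13, 7, 15, 16, 11, 4]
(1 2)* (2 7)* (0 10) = (0 10)(1 7 2) = [10, 7, 1, 3, 4, 5, 6, 2, 8, 9, 0]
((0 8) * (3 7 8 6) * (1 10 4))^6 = (10)(0 6 3 7 8) = [6, 1, 2, 7, 4, 5, 3, 8, 0, 9, 10]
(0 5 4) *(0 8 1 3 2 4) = (0 5)(1 3 2 4 8) = [5, 3, 4, 2, 8, 0, 6, 7, 1]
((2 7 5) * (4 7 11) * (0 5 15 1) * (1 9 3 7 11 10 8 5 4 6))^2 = (0 11 1 4 6)(2 8)(3 15)(5 10)(7 9) = [11, 4, 8, 15, 6, 10, 0, 9, 2, 7, 5, 1, 12, 13, 14, 3]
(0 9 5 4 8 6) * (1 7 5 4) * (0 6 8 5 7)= [9, 0, 2, 3, 5, 1, 6, 7, 8, 4]= (0 9 4 5 1)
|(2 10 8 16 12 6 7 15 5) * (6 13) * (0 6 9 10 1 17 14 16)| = 15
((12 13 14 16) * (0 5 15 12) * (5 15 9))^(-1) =[16, 1, 2, 3, 4, 9, 6, 7, 8, 5, 10, 11, 15, 12, 13, 0, 14] =(0 16 14 13 12 15)(5 9)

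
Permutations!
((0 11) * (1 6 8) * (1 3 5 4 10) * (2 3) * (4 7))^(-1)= (0 11)(1 10 4 7 5 3 2 8 6)= [11, 10, 8, 2, 7, 3, 1, 5, 6, 9, 4, 0]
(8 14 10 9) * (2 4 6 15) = (2 4 6 15)(8 14 10 9) = [0, 1, 4, 3, 6, 5, 15, 7, 14, 8, 9, 11, 12, 13, 10, 2]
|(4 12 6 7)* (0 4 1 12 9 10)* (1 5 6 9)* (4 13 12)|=|(0 13 12 9 10)(1 4)(5 6 7)|=30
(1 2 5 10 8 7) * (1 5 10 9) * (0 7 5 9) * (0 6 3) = (0 7 9 1 2 10 8 5 6 3) = [7, 2, 10, 0, 4, 6, 3, 9, 5, 1, 8]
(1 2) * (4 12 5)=[0, 2, 1, 3, 12, 4, 6, 7, 8, 9, 10, 11, 5]=(1 2)(4 12 5)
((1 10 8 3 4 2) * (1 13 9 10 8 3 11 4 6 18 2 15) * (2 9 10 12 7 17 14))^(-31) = (1 15 4 11 8)(2 10 6 9 7 14 13 3 18 12 17) = [0, 15, 10, 18, 11, 5, 9, 14, 1, 7, 6, 8, 17, 3, 13, 4, 16, 2, 12]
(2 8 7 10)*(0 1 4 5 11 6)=(0 1 4 5 11 6)(2 8 7 10)=[1, 4, 8, 3, 5, 11, 0, 10, 7, 9, 2, 6]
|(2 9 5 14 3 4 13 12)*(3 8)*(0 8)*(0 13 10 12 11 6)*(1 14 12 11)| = 84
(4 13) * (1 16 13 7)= [0, 16, 2, 3, 7, 5, 6, 1, 8, 9, 10, 11, 12, 4, 14, 15, 13]= (1 16 13 4 7)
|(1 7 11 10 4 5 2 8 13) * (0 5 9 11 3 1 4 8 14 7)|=42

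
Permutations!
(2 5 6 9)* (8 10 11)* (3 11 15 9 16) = (2 5 6 16 3 11 8 10 15 9) = [0, 1, 5, 11, 4, 6, 16, 7, 10, 2, 15, 8, 12, 13, 14, 9, 3]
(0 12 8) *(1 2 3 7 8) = (0 12 1 2 3 7 8) = [12, 2, 3, 7, 4, 5, 6, 8, 0, 9, 10, 11, 1]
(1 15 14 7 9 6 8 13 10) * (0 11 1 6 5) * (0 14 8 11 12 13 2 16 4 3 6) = (0 12 13 10)(1 15 8 2 16 4 3 6 11)(5 14 7 9) = [12, 15, 16, 6, 3, 14, 11, 9, 2, 5, 0, 1, 13, 10, 7, 8, 4]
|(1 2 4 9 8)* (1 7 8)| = 4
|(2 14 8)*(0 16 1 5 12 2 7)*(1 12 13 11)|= 28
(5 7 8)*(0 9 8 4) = (0 9 8 5 7 4) = [9, 1, 2, 3, 0, 7, 6, 4, 5, 8]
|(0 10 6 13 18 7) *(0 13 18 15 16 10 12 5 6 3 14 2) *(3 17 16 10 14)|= |(0 12 5 6 18 7 13 15 10 17 16 14 2)|= 13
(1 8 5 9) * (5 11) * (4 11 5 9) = (1 8 5 4 11 9) = [0, 8, 2, 3, 11, 4, 6, 7, 5, 1, 10, 9]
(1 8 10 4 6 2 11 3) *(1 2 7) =(1 8 10 4 6 7)(2 11 3) =[0, 8, 11, 2, 6, 5, 7, 1, 10, 9, 4, 3]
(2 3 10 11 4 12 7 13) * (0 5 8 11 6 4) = (0 5 8 11)(2 3 10 6 4 12 7 13) = [5, 1, 3, 10, 12, 8, 4, 13, 11, 9, 6, 0, 7, 2]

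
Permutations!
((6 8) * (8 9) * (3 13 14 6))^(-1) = (3 8 9 6 14 13) = [0, 1, 2, 8, 4, 5, 14, 7, 9, 6, 10, 11, 12, 3, 13]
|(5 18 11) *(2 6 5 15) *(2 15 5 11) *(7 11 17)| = |(2 6 17 7 11 5 18)| = 7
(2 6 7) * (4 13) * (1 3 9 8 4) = (1 3 9 8 4 13)(2 6 7) = [0, 3, 6, 9, 13, 5, 7, 2, 4, 8, 10, 11, 12, 1]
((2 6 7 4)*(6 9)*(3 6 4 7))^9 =(9)(3 6) =[0, 1, 2, 6, 4, 5, 3, 7, 8, 9]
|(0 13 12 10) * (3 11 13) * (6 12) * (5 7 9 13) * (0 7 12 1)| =|(0 3 11 5 12 10 7 9 13 6 1)| =11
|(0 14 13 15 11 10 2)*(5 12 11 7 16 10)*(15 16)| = |(0 14 13 16 10 2)(5 12 11)(7 15)| = 6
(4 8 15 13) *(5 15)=(4 8 5 15 13)=[0, 1, 2, 3, 8, 15, 6, 7, 5, 9, 10, 11, 12, 4, 14, 13]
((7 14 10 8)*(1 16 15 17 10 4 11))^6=(1 7 15 4 10)(8 16 14 17 11)=[0, 7, 2, 3, 10, 5, 6, 15, 16, 9, 1, 8, 12, 13, 17, 4, 14, 11]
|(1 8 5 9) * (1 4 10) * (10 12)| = 7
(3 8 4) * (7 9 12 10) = (3 8 4)(7 9 12 10) = [0, 1, 2, 8, 3, 5, 6, 9, 4, 12, 7, 11, 10]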